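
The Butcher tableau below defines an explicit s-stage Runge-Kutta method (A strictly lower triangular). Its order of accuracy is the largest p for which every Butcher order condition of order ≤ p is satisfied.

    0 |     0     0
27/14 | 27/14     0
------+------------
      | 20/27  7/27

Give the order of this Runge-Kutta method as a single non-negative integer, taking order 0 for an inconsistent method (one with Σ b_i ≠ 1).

2

b = (20/27, 7/27)
c = (0, 27/14)
Σ b_i: 20/27·1 + 7/27·1 = 1 ✓
b·c: 7/27·27/14 = 1/2 ✓; 2 stages ⇒ order 2.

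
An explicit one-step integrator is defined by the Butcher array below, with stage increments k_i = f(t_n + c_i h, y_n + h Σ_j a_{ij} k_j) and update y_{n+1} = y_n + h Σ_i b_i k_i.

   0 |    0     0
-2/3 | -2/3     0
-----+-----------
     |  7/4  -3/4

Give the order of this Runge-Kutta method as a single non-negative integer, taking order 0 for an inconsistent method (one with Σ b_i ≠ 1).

b = (7/4, -3/4)
c = (0, -2/3)
Σ b_i: 7/4·1 + (-3/4)·1 = 1 ✓
b·c: (-3/4)·(-2/3) = 1/2 ✓; 2 stages ⇒ order 2.

2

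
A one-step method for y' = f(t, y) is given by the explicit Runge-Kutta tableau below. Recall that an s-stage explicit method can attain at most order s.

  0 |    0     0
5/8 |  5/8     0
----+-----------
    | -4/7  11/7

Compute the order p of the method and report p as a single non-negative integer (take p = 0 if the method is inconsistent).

1

b = (-4/7, 11/7)
c = (0, 5/8)
Σ b_i: (-4/7)·1 + 11/7·1 = 1 ✓
b·c: 11/7·5/8 = 55/56 ≠ 1/2 ⇒ order 1.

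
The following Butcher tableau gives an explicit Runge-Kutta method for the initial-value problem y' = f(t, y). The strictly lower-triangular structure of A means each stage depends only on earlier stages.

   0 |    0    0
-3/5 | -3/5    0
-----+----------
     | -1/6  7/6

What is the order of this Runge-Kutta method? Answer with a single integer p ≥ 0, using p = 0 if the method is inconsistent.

b = (-1/6, 7/6)
c = (0, -3/5)
Σ b_i: (-1/6)·1 + 7/6·1 = 1 ✓
b·c: 7/6·(-3/5) = -7/10 ≠ 1/2 ⇒ order 1.

1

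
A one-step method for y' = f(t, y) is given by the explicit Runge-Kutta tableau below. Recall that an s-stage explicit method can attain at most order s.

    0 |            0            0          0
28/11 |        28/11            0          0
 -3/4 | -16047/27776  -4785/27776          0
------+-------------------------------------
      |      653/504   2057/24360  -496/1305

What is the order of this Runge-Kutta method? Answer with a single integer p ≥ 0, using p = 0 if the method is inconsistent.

3

b = (653/504, 2057/24360, -496/1305)
c = (0, 28/11, -3/4)
Ac = (0, 0, -435/992)
Σ b_i: 653/504·1 + 2057/24360·1 + (-496/1305)·1 = 1 ✓
b·c: 2057/24360·28/11 + (-496/1305)·(-3/4) = 1/2 ✓
b·c²: 2057/24360·784/121 + (-496/1305)·9/16 = 1/3 ✓
b·Ac: (-496/1305)·(-435/992) = 1/6 ✓; 3 stages ⇒ order 3.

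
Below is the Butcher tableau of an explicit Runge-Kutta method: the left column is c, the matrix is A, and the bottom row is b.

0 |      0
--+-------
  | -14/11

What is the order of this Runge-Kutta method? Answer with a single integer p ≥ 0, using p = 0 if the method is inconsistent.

0

b = (-14/11)
c = (0)
Σ b_i: (-14/11)·1 = -14/11 ≠ 1 ⇒ order 0.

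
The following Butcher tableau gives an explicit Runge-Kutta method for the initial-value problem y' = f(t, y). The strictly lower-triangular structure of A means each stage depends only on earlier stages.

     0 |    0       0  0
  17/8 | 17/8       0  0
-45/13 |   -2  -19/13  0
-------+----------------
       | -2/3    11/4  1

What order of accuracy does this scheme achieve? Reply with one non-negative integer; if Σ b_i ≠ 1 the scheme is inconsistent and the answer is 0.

b = (-2/3, 11/4, 1)
c = (0, 17/8, -45/13)
Ac = (0, 0, -323/104)
Σ b_i: (-2/3)·1 + 11/4·1 + 1·1 = 37/12 ≠ 1 ⇒ order 0.

0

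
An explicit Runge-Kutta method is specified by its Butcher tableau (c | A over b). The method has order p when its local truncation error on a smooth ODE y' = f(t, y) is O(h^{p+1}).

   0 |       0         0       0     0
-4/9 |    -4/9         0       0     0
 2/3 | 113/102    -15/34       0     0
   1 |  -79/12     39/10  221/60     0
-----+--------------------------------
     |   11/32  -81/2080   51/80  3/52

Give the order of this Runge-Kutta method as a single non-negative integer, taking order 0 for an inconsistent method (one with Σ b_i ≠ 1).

b = (11/32, -81/2080, 51/80, 3/52)
c = (0, -4/9, 2/3, 1)
Ac = (0, 0, 10/51, 13/18)
Σ b_i: 11/32·1 + (-81/2080)·1 + 51/80·1 + 3/52·1 = 1 ✓
b·c: (-81/2080)·(-4/9) + 51/80·2/3 + 3/52·1 = 1/2 ✓
b·c²: (-81/2080)·16/81 + 51/80·4/9 + 3/52·1 = 1/3 ✓
b·Ac: 51/80·10/51 + 3/52·13/18 = 1/6 ✓
b·c³: (-81/2080)·(-64/729) + 51/80·8/27 + 3/52·1 = 1/4 ✓
b·(c∘Ac): 51/80·20/153 + 3/52·13/18 = 1/8 ✓
b·Ac²: 51/80·(-40/459) + 3/52·65/27 = 1/12 ✓
b·A²c: 3/52·13/18 = 1/24 ✓; 4 stages ⇒ order 4.

4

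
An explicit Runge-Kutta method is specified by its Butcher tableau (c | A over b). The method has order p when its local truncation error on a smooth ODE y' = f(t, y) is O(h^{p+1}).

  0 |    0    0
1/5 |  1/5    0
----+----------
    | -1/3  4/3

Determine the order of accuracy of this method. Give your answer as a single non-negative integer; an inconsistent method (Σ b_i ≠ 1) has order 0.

b = (-1/3, 4/3)
c = (0, 1/5)
Σ b_i: (-1/3)·1 + 4/3·1 = 1 ✓
b·c: 4/3·1/5 = 4/15 ≠ 1/2 ⇒ order 1.

1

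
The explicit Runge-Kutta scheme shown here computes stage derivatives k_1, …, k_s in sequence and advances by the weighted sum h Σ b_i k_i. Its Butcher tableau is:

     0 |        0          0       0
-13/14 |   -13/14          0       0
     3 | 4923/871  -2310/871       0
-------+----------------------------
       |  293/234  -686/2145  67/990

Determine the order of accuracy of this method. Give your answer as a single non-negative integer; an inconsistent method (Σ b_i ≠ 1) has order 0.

b = (293/234, -686/2145, 67/990)
c = (0, -13/14, 3)
Ac = (0, 0, 165/67)
Σ b_i: 293/234·1 + (-686/2145)·1 + 67/990·1 = 1 ✓
b·c: (-686/2145)·(-13/14) + 67/990·3 = 1/2 ✓
b·c²: (-686/2145)·169/196 + 67/990·9 = 1/3 ✓
b·Ac: 67/990·165/67 = 1/6 ✓; 3 stages ⇒ order 3.

3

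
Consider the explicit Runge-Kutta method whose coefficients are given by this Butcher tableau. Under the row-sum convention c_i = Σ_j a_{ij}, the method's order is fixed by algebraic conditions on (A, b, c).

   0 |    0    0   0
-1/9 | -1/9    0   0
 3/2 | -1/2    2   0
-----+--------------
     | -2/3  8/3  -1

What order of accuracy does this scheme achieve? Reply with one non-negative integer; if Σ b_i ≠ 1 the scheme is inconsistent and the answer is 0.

b = (-2/3, 8/3, -1)
c = (0, -1/9, 3/2)
Ac = (0, 0, -2/9)
Σ b_i: (-2/3)·1 + 8/3·1 + (-1)·1 = 1 ✓
b·c: 8/3·(-1/9) + (-1)·3/2 = -97/54 ≠ 1/2 ⇒ order 1.

1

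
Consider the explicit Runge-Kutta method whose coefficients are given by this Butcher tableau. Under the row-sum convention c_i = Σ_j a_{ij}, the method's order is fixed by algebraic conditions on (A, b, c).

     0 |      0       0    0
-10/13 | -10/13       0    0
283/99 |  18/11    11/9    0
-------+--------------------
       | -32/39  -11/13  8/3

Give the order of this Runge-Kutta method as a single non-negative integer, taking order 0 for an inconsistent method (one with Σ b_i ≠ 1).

1

b = (-32/39, -11/13, 8/3)
c = (0, -10/13, 283/99)
Ac = (0, 0, -110/117)
Σ b_i: (-32/39)·1 + (-11/13)·1 + 8/3·1 = 1 ✓
b·c: (-11/13)·(-10/13) + 8/3·283/99 = 415286/50193 ≠ 1/2 ⇒ order 1.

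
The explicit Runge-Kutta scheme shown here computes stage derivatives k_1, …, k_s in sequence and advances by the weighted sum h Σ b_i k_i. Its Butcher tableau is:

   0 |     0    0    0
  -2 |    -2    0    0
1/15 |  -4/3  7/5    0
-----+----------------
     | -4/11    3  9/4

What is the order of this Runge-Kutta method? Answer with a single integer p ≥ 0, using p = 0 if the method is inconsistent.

0

b = (-4/11, 3, 9/4)
c = (0, -2, 1/15)
Ac = (0, 0, -14/5)
Σ b_i: (-4/11)·1 + 3·1 + 9/4·1 = 215/44 ≠ 1 ⇒ order 0.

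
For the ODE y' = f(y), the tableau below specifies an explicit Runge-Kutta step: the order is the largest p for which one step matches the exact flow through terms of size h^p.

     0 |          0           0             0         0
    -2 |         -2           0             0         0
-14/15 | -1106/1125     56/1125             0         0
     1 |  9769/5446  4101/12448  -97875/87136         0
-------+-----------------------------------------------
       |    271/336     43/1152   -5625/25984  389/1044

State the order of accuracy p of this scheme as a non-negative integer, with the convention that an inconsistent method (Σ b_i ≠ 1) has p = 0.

b = (271/336, 43/1152, -5625/25984, 389/1044)
c = (0, -2, -14/15, 1)
Ac = (0, 0, -112/1125, 303/778)
Σ b_i: 271/336·1 + 43/1152·1 + (-5625/25984)·1 + 389/1044·1 = 1 ✓
b·c: 43/1152·(-2) + (-5625/25984)·(-14/15) + 389/1044·1 = 1/2 ✓
b·c²: 43/1152·4 + (-5625/25984)·196/225 + 389/1044·1 = 1/3 ✓
b·Ac: (-5625/25984)·(-112/1125) + 389/1044·303/778 = 1/6 ✓
b·c³: 43/1152·(-8) + (-5625/25984)·(-2744/3375) + 389/1044·1 = 1/4 ✓
b·(c∘Ac): (-5625/25984)·1568/16875 + 389/1044·303/778 = 1/8 ✓
b·Ac²: (-5625/25984)·224/1125 + 389/1044·132/389 = 1/12 ✓
b·A²c: 389/1044·87/778 = 1/24 ✓; 4 stages ⇒ order 4.

4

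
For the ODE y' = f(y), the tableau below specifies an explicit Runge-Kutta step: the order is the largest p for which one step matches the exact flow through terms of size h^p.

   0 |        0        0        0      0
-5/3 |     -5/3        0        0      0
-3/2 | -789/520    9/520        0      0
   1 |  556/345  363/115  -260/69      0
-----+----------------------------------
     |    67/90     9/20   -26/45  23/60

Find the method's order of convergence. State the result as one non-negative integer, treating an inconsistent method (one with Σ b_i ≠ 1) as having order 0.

b = (67/90, 9/20, -26/45, 23/60)
c = (0, -5/3, -3/2, 1)
Ac = (0, 0, -3/104, 9/23)
Σ b_i: 67/90·1 + 9/20·1 + (-26/45)·1 + 23/60·1 = 1 ✓
b·c: 9/20·(-5/3) + (-26/45)·(-3/2) + 23/60·1 = 1/2 ✓
b·c²: 9/20·25/9 + (-26/45)·9/4 + 23/60·1 = 1/3 ✓
b·Ac: (-26/45)·(-3/104) + 23/60·9/23 = 1/6 ✓
b·c³: 9/20·(-125/27) + (-26/45)·(-27/8) + 23/60·1 = 1/4 ✓
b·(c∘Ac): (-26/45)·9/208 + 23/60·9/23 = 1/8 ✓
b·Ac²: (-26/45)·5/104 + 23/60·20/69 = 1/12 ✓
b·A²c: 23/60·5/46 = 1/24 ✓; 4 stages ⇒ order 4.

4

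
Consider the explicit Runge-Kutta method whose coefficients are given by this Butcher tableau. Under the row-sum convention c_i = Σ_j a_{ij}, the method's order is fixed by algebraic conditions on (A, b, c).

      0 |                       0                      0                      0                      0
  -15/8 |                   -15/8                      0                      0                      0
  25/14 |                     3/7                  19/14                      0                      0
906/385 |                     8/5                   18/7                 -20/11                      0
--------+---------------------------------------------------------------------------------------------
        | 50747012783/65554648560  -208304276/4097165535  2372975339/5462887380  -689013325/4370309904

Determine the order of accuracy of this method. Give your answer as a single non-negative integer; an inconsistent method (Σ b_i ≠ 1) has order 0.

b = (50747012783/65554648560, -208304276/4097165535, 2372975339/5462887380, -689013325/4370309904)
c = (0, -15/8, 25/14, 906/385)
Ac = (0, 0, -285/112, -355/44)
Σ b_i: 50747012783/65554648560·1 + (-208304276/4097165535)·1 + 2372975339/5462887380·1 + (-689013325/4370309904)·1 = 1 ✓
b·c: (-208304276/4097165535)·(-15/8) + 2372975339/5462887380·25/14 + (-689013325/4370309904)·906/385 = 1/2 ✓
b·c²: (-208304276/4097165535)·225/64 + 2372975339/5462887380·625/196 + (-689013325/4370309904)·820836/148225 = 1/3 ✓
b·Ac: 2372975339/5462887380·(-285/112) + (-689013325/4370309904)·(-355/44) = 1/6 ✓
b·c³: (-208304276/4097165535)·(-3375/512) + 2372975339/5462887380·15625/2744 + (-689013325/4370309904)·743677416/57066625 = 71049548763583/94223881530240 ≠ 1/4 ⇒ order 3.
b·(c∘Ac): 2372975339/5462887380·(-7125/1568) + (-689013325/4370309904)·(-32163/1694) = 83172106725/81579118208 ≠ 1/8
b·Ac²: 2372975339/5462887380·4275/896 + (-689013325/4370309904)·55925/17248 = 191058053965/122368677312 ≠ 1/12
b·A²c: (-689013325/4370309904)·1425/308 = -4250406875/5827079872 ≠ 1/24

3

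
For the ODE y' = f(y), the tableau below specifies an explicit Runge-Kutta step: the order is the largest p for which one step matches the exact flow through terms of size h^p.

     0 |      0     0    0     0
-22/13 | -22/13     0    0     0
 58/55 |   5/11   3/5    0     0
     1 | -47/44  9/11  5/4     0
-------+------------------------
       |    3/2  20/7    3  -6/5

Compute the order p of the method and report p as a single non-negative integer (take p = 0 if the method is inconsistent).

b = (3/2, 20/7, 3, -6/5)
c = (0, -22/13, 58/55, 1)
Ac = (0, 0, -66/65, -19/286)
Σ b_i: 3/2·1 + 20/7·1 + 3·1 + (-6/5)·1 = 431/70 ≠ 1 ⇒ order 0.

0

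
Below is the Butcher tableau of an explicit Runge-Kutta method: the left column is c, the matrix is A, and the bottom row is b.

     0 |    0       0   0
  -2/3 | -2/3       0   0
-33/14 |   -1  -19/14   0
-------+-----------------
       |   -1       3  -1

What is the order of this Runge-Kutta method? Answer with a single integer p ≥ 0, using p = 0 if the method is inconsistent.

1

b = (-1, 3, -1)
c = (0, -2/3, -33/14)
Ac = (0, 0, 19/21)
Σ b_i: (-1)·1 + 3·1 + (-1)·1 = 1 ✓
b·c: 3·(-2/3) + (-1)·(-33/14) = 5/14 ≠ 1/2 ⇒ order 1.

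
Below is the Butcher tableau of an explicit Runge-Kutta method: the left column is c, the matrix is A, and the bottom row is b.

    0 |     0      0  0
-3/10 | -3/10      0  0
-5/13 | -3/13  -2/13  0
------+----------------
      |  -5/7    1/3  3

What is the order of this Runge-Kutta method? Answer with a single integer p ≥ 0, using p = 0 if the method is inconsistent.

b = (-5/7, 1/3, 3)
c = (0, -3/10, -5/13)
Ac = (0, 0, 3/65)
Σ b_i: (-5/7)·1 + 1/3·1 + 3·1 = 55/21 ≠ 1 ⇒ order 0.

0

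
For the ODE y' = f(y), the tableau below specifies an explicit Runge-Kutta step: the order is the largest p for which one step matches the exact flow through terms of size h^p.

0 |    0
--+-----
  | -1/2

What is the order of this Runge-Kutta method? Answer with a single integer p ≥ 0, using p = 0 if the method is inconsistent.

b = (-1/2)
c = (0)
Σ b_i: (-1/2)·1 = -1/2 ≠ 1 ⇒ order 0.

0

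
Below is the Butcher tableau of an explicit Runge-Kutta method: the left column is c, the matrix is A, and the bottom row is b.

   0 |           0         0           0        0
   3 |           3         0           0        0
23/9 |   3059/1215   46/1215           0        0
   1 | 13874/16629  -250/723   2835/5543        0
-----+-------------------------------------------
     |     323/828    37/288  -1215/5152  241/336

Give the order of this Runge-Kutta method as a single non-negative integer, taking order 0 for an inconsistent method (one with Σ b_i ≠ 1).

b = (323/828, 37/288, -1215/5152, 241/336)
c = (0, 3, 23/9, 1)
Ac = (0, 0, 46/405, 65/241)
Σ b_i: 323/828·1 + 37/288·1 + (-1215/5152)·1 + 241/336·1 = 1 ✓
b·c: 37/288·3 + (-1215/5152)·23/9 + 241/336·1 = 1/2 ✓
b·c²: 37/288·9 + (-1215/5152)·529/81 + 241/336·1 = 1/3 ✓
b·Ac: (-1215/5152)·46/405 + 241/336·65/241 = 1/6 ✓
b·c³: 37/288·27 + (-1215/5152)·12167/729 + 241/336·1 = 1/4 ✓
b·(c∘Ac): (-1215/5152)·1058/3645 + 241/336·65/241 = 1/8 ✓
b·Ac²: (-1215/5152)·46/135 + 241/336·55/241 = 1/12 ✓
b·A²c: 241/336·14/241 = 1/24 ✓; 4 stages ⇒ order 4.

4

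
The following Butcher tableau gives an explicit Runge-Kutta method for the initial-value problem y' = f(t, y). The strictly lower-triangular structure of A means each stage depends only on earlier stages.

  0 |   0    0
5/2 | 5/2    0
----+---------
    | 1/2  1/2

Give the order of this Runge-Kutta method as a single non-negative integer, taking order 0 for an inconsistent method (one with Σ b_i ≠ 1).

1

b = (1/2, 1/2)
c = (0, 5/2)
Σ b_i: 1/2·1 + 1/2·1 = 1 ✓
b·c: 1/2·5/2 = 5/4 ≠ 1/2 ⇒ order 1.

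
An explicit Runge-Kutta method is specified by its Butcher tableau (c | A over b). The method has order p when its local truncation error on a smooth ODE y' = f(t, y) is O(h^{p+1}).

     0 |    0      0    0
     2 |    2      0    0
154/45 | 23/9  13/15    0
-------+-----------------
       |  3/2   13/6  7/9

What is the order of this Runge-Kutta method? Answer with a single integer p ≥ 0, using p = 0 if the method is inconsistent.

b = (3/2, 13/6, 7/9)
c = (0, 2, 154/45)
Ac = (0, 0, 26/15)
Σ b_i: 3/2·1 + 13/6·1 + 7/9·1 = 40/9 ≠ 1 ⇒ order 0.

0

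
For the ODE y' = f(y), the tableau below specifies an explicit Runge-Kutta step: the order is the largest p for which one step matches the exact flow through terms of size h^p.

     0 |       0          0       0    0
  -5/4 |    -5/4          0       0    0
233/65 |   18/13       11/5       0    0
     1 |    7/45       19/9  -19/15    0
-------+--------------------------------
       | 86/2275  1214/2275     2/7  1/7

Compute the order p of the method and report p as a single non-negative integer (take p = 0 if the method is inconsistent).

2

b = (86/2275, 1214/2275, 2/7, 1/7)
c = (0, -5/4, 233/65, 1)
Ac = (0, 0, -11/4, -83999/11700)
Σ b_i: 86/2275·1 + 1214/2275·1 + 2/7·1 + 1/7·1 = 1 ✓
b·c: 1214/2275·(-5/4) + 2/7·233/65 + 1/7·1 = 1/2 ✓
b·c²: 1214/2275·25/16 + 2/7·54289/4225 + 1/7·1 = 1099699/236600 ≠ 1/3 ⇒ order 2.
b·Ac: 2/7·(-11/4) + 1/7·(-83999/11700) = -148349/81900 ≠ 1/6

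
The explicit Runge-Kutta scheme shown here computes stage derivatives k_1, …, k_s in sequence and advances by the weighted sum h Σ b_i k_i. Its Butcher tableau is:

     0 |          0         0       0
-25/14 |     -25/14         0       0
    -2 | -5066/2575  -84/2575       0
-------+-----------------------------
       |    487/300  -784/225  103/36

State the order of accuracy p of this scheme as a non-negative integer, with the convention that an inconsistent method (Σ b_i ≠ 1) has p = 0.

b = (487/300, -784/225, 103/36)
c = (0, -25/14, -2)
Ac = (0, 0, 6/103)
Σ b_i: 487/300·1 + (-784/225)·1 + 103/36·1 = 1 ✓
b·c: (-784/225)·(-25/14) + 103/36·(-2) = 1/2 ✓
b·c²: (-784/225)·625/196 + 103/36·4 = 1/3 ✓
b·Ac: 103/36·6/103 = 1/6 ✓; 3 stages ⇒ order 3.

3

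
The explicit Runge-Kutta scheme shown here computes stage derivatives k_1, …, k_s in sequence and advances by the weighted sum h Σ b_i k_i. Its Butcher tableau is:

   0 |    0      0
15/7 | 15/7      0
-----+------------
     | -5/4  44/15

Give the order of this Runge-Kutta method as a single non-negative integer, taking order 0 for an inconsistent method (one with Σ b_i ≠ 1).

0

b = (-5/4, 44/15)
c = (0, 15/7)
Σ b_i: (-5/4)·1 + 44/15·1 = 101/60 ≠ 1 ⇒ order 0.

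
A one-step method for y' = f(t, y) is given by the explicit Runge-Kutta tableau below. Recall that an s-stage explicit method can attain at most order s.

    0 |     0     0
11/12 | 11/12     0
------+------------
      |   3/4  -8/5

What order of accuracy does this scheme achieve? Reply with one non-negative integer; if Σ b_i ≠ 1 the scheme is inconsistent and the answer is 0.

0

b = (3/4, -8/5)
c = (0, 11/12)
Σ b_i: 3/4·1 + (-8/5)·1 = -17/20 ≠ 1 ⇒ order 0.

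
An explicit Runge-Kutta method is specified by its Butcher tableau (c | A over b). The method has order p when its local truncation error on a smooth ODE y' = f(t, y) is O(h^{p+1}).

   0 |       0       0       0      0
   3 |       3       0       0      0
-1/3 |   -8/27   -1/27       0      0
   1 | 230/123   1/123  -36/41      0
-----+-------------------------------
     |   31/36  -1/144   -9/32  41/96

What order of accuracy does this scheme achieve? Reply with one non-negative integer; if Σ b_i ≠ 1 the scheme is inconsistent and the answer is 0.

4

b = (31/36, -1/144, -9/32, 41/96)
c = (0, 3, -1/3, 1)
Ac = (0, 0, -1/9, 13/41)
Σ b_i: 31/36·1 + (-1/144)·1 + (-9/32)·1 + 41/96·1 = 1 ✓
b·c: (-1/144)·3 + (-9/32)·(-1/3) + 41/96·1 = 1/2 ✓
b·c²: (-1/144)·9 + (-9/32)·1/9 + 41/96·1 = 1/3 ✓
b·Ac: (-9/32)·(-1/9) + 41/96·13/41 = 1/6 ✓
b·c³: (-1/144)·27 + (-9/32)·(-1/27) + 41/96·1 = 1/4 ✓
b·(c∘Ac): (-9/32)·1/27 + 41/96·13/41 = 1/8 ✓
b·Ac²: (-9/32)·(-1/3) + 41/96·(-1/41) = 1/12 ✓
b·A²c: 41/96·4/41 = 1/24 ✓; 4 stages ⇒ order 4.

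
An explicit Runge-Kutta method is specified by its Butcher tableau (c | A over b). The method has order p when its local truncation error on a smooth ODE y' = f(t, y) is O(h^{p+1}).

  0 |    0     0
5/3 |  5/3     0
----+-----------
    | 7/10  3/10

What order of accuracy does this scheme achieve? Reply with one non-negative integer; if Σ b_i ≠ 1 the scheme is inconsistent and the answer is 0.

2

b = (7/10, 3/10)
c = (0, 5/3)
Σ b_i: 7/10·1 + 3/10·1 = 1 ✓
b·c: 3/10·5/3 = 1/2 ✓; 2 stages ⇒ order 2.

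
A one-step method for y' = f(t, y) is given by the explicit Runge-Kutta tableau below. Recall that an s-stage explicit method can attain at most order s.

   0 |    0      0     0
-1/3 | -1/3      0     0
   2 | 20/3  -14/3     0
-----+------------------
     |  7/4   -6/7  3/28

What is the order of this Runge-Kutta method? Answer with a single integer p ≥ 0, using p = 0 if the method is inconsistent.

b = (7/4, -6/7, 3/28)
c = (0, -1/3, 2)
Ac = (0, 0, 14/9)
Σ b_i: 7/4·1 + (-6/7)·1 + 3/28·1 = 1 ✓
b·c: (-6/7)·(-1/3) + 3/28·2 = 1/2 ✓
b·c²: (-6/7)·1/9 + 3/28·4 = 1/3 ✓
b·Ac: 3/28·14/9 = 1/6 ✓; 3 stages ⇒ order 3.

3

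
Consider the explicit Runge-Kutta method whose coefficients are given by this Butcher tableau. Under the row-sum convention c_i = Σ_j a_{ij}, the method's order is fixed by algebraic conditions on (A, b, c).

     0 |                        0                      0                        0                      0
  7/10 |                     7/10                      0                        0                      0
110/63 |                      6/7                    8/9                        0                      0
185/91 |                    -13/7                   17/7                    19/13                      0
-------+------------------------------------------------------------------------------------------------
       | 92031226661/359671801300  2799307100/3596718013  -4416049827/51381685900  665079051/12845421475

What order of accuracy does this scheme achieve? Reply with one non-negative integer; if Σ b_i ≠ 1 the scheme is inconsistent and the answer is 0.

3

b = (92031226661/359671801300, 2799307100/3596718013, -4416049827/51381685900, 665079051/12845421475)
c = (0, 7/10, 110/63, 185/91)
Ac = (0, 0, 28/45, 34823/8190)
Σ b_i: 92031226661/359671801300·1 + 2799307100/3596718013·1 + (-4416049827/51381685900)·1 + 665079051/12845421475·1 = 1 ✓
b·c: 2799307100/3596718013·7/10 + (-4416049827/51381685900)·110/63 + 665079051/12845421475·185/91 = 1/2 ✓
b·c²: 2799307100/3596718013·49/100 + (-4416049827/51381685900)·12100/3969 + 665079051/12845421475·34225/8281 = 1/3 ✓
b·Ac: (-4416049827/51381685900)·28/45 + 665079051/12845421475·34823/8190 = 1/6 ✓
b·c³: 2799307100/3596718013·343/1000 + (-4416049827/51381685900)·1331000/250047 + 665079051/12845421475·6331625/753571 = 21606037850771/88371361579410 ≠ 1/4 ⇒ order 3.
b·(c∘Ac): (-4416049827/51381685900)·88/81 + 665079051/12845421475·1288451/149058 = 191078749441/539507701950 ≠ 1/8
b·Ac²: (-4416049827/51381685900)·98/225 + 665079051/12845421475·29130043/5159700 = 2475120060883/9711138635100 ≠ 1/12
b·A²c: 665079051/12845421475·532/585 = 9072360388/192681322125 ≠ 1/24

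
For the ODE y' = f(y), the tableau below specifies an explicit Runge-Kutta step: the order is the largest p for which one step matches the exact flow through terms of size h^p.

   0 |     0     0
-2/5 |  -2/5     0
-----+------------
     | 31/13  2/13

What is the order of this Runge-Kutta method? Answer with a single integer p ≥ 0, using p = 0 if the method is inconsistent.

b = (31/13, 2/13)
c = (0, -2/5)
Σ b_i: 31/13·1 + 2/13·1 = 33/13 ≠ 1 ⇒ order 0.

0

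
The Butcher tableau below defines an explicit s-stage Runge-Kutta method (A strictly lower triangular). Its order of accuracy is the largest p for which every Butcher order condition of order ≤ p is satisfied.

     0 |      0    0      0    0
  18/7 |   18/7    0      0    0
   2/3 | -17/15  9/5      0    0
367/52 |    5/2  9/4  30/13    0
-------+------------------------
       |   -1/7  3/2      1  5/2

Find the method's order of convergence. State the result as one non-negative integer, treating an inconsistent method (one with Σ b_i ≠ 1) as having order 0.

0

b = (-1/7, 3/2, 1, 5/2)
c = (0, 18/7, 2/3, 367/52)
Ac = (0, 0, 162/35, 1333/182)
Σ b_i: (-1/7)·1 + 3/2·1 + 1·1 + 5/2·1 = 34/7 ≠ 1 ⇒ order 0.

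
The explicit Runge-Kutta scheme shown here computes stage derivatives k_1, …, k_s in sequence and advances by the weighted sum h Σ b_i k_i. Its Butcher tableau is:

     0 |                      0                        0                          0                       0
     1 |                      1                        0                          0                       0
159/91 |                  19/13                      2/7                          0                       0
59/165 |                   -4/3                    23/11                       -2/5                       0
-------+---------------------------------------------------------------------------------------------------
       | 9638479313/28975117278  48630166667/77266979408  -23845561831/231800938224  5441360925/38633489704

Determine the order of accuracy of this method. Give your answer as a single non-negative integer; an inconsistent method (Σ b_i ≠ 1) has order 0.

3

b = (9638479313/28975117278, 48630166667/77266979408, -23845561831/231800938224, 5441360925/38633489704)
c = (0, 1, 159/91, 59/165)
Ac = (0, 0, 2/7, 6967/5005)
Σ b_i: 9638479313/28975117278·1 + 48630166667/77266979408·1 + (-23845561831/231800938224)·1 + 5441360925/38633489704·1 = 1 ✓
b·c: 48630166667/77266979408·1 + (-23845561831/231800938224)·159/91 + 5441360925/38633489704·59/165 = 1/2 ✓
b·c²: 48630166667/77266979408·1 + (-23845561831/231800938224)·25281/8281 + 5441360925/38633489704·3481/27225 = 1/3 ✓
b·Ac: (-23845561831/231800938224)·2/7 + 5441360925/38633489704·6967/5005 = 1/6 ✓
b·c³: 48630166667/77266979408·1 + (-23845561831/231800938224)·4019679/753571 + 5441360925/38633489704·205379/4492125 = 32494060084/373122972495 ≠ 1/4 ⇒ order 3.
b·(c∘Ac): (-23845561831/231800938224)·318/637 + 5441360925/38633489704·411053/825825 = 362208789/19316744852 ≠ 1/8
b·Ac²: (-23845561831/231800938224)·2/7 + 5441360925/38633489704·396133/455455 = 4632156901/49749729666 ≠ 1/12
b·A²c: 5441360925/38633489704·(-4/35) = -155467455/9658372426 ≠ 1/24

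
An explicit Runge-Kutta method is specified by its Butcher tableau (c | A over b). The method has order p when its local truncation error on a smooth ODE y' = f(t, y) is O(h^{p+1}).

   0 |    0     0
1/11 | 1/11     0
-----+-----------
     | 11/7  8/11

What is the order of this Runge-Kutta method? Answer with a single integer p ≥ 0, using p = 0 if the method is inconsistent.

0

b = (11/7, 8/11)
c = (0, 1/11)
Σ b_i: 11/7·1 + 8/11·1 = 177/77 ≠ 1 ⇒ order 0.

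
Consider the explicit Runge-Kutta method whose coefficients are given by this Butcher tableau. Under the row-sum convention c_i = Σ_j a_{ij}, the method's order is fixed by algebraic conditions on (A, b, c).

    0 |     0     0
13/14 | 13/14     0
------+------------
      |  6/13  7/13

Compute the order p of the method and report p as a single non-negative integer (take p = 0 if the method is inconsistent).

2

b = (6/13, 7/13)
c = (0, 13/14)
Σ b_i: 6/13·1 + 7/13·1 = 1 ✓
b·c: 7/13·13/14 = 1/2 ✓; 2 stages ⇒ order 2.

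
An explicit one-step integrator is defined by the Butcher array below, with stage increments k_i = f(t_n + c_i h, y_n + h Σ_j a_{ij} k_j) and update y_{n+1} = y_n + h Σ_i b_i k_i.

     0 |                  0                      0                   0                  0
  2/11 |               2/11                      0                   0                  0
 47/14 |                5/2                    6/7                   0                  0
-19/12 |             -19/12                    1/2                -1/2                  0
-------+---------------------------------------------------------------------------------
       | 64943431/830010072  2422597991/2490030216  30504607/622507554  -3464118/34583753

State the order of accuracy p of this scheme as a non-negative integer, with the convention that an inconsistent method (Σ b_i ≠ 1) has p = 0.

3

b = (64943431/830010072, 2422597991/2490030216, 30504607/622507554, -3464118/34583753)
c = (0, 2/11, 47/14, -19/12)
Ac = (0, 0, 12/77, -489/308)
Σ b_i: 64943431/830010072·1 + 2422597991/2490030216·1 + 30504607/622507554·1 + (-3464118/34583753)·1 = 1 ✓
b·c: 2422597991/2490030216·2/11 + 30504607/622507554·47/14 + (-3464118/34583753)·(-19/12) = 1/2 ✓
b·c²: 2422597991/2490030216·4/121 + 30504607/622507554·2209/196 + (-3464118/34583753)·361/144 = 1/3 ✓
b·Ac: 30504607/622507554·12/77 + (-3464118/34583753)·(-489/308) = 1/6 ✓
b·c³: 2422597991/2490030216·8/1331 + 30504607/622507554·103823/2744 + (-3464118/34583753)·(-6859/1728) = 192373772949/85214367392 ≠ 1/4 ⇒ order 3.
b·(c∘Ac): 30504607/622507554·282/539 + (-3464118/34583753)·3097/1232 = -2064860999/9130110792 ≠ 1/8
b·Ac²: 30504607/622507554·24/847 + (-3464118/34583753)·(-266505/47432) = 18028878797/31955387772 ≠ 1/12
b·A²c: (-3464118/34583753)·(-6/77) = 2969244/380421283 ≠ 1/24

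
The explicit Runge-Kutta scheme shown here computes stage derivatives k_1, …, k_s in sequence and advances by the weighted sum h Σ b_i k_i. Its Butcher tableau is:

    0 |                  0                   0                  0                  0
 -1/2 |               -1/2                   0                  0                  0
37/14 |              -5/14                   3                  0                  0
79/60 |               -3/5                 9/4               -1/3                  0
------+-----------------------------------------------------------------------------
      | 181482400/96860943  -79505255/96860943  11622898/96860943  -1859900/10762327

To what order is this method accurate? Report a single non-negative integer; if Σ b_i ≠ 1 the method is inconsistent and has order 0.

3

b = (181482400/96860943, -79505255/96860943, 11622898/96860943, -1859900/10762327)
c = (0, -1/2, 37/14, 79/60)
Ac = (0, 0, -3/2, -337/168)
Σ b_i: 181482400/96860943·1 + (-79505255/96860943)·1 + 11622898/96860943·1 + (-1859900/10762327)·1 = 1 ✓
b·c: (-79505255/96860943)·(-1/2) + 11622898/96860943·37/14 + (-1859900/10762327)·79/60 = 1/2 ✓
b·c²: (-79505255/96860943)·1/4 + 11622898/96860943·1369/196 + (-1859900/10762327)·6241/3600 = 1/3 ✓
b·Ac: 11622898/96860943·(-3/2) + (-1859900/10762327)·(-337/168) = 1/6 ✓
b·c³: (-79505255/96860943)·(-1/8) + 11622898/96860943·50653/2744 + (-1859900/10762327)·493039/216000 = 44707952029/23246626320 ≠ 1/4 ⇒ order 3.
b·(c∘Ac): 11622898/96860943·(-111/28) + (-1859900/10762327)·(-26623/10080) = -14925353/774887544 ≠ 1/8
b·Ac²: 11622898/96860943·3/4 + (-1859900/10762327)·(-4153/2352) = 119074437/301345156 ≠ 1/12
b·A²c: (-1859900/10762327)·1/2 = -929950/10762327 ≠ 1/24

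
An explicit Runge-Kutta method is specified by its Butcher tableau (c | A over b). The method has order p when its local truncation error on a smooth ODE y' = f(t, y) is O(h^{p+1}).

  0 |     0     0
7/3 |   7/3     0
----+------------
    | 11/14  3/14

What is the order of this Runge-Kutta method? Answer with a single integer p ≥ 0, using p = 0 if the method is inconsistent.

2

b = (11/14, 3/14)
c = (0, 7/3)
Σ b_i: 11/14·1 + 3/14·1 = 1 ✓
b·c: 3/14·7/3 = 1/2 ✓; 2 stages ⇒ order 2.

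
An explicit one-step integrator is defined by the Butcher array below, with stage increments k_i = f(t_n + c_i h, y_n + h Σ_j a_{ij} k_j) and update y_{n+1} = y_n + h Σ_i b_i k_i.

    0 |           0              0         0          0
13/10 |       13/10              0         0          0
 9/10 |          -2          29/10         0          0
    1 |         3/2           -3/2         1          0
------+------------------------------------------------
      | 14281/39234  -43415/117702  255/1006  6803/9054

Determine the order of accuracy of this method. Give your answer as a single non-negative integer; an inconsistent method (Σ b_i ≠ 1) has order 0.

3

b = (14281/39234, -43415/117702, 255/1006, 6803/9054)
c = (0, 13/10, 9/10, 1)
Ac = (0, 0, 377/100, -21/20)
Σ b_i: 14281/39234·1 + (-43415/117702)·1 + 255/1006·1 + 6803/9054·1 = 1 ✓
b·c: (-43415/117702)·13/10 + 255/1006·9/10 + 6803/9054·1 = 1/2 ✓
b·c²: (-43415/117702)·169/100 + 255/1006·81/100 + 6803/9054·1 = 1/3 ✓
b·Ac: 255/1006·377/100 + 6803/9054·(-21/20) = 1/6 ✓
b·c³: (-43415/117702)·2197/1000 + 255/1006·729/1000 + 6803/9054·1 = 9491/75450 ≠ 1/4 ⇒ order 3.
b·(c∘Ac): 255/1006·3393/1000 + 6803/9054·(-21/20) = 42919/603600 ≠ 1/8
b·Ac²: 255/1006·4901/1000 + 6803/9054·(-69/40) = -8123/150900 ≠ 1/12
b·A²c: 6803/9054·377/100 = 2564731/905400 ≠ 1/24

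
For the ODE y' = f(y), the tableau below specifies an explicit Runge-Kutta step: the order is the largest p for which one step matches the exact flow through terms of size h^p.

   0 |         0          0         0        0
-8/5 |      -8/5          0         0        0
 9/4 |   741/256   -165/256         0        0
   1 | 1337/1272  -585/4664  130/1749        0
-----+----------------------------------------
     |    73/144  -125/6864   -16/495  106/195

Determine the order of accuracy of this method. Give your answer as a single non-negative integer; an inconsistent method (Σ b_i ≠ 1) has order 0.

b = (73/144, -125/6864, -16/495, 106/195)
c = (0, -8/5, 9/4, 1)
Ac = (0, 0, 33/32, 39/106)
Σ b_i: 73/144·1 + (-125/6864)·1 + (-16/495)·1 + 106/195·1 = 1 ✓
b·c: (-125/6864)·(-8/5) + (-16/495)·9/4 + 106/195·1 = 1/2 ✓
b·c²: (-125/6864)·64/25 + (-16/495)·81/16 + 106/195·1 = 1/3 ✓
b·Ac: (-16/495)·33/32 + 106/195·39/106 = 1/6 ✓
b·c³: (-125/6864)·(-512/125) + (-16/495)·729/64 + 106/195·1 = 1/4 ✓
b·(c∘Ac): (-16/495)·297/128 + 106/195·39/106 = 1/8 ✓
b·Ac²: (-16/495)·(-33/20) + 106/195·117/2120 = 1/12 ✓
b·A²c: 106/195·65/848 = 1/24 ✓; 4 stages ⇒ order 4.

4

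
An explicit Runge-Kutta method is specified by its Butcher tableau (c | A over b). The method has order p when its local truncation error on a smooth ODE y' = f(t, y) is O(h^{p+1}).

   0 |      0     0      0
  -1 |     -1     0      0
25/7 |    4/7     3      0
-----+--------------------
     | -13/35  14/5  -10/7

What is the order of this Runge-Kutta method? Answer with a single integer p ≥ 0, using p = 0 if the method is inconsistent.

1

b = (-13/35, 14/5, -10/7)
c = (0, -1, 25/7)
Ac = (0, 0, -3)
Σ b_i: (-13/35)·1 + 14/5·1 + (-10/7)·1 = 1 ✓
b·c: 14/5·(-1) + (-10/7)·25/7 = -1936/245 ≠ 1/2 ⇒ order 1.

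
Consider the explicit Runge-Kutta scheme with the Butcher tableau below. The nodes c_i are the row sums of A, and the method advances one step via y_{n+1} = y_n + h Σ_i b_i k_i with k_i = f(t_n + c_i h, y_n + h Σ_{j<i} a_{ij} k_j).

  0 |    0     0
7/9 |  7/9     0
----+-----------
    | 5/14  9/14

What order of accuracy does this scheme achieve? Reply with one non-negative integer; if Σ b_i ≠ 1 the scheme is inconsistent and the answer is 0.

2

b = (5/14, 9/14)
c = (0, 7/9)
Σ b_i: 5/14·1 + 9/14·1 = 1 ✓
b·c: 9/14·7/9 = 1/2 ✓; 2 stages ⇒ order 2.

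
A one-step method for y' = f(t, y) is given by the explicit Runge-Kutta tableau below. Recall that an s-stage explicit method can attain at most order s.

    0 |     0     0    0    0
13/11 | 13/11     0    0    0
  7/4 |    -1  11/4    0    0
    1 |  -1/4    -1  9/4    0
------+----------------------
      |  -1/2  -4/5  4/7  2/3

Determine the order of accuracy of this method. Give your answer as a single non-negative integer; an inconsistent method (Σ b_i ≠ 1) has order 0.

0

b = (-1/2, -4/5, 4/7, 2/3)
c = (0, 13/11, 7/4, 1)
Ac = (0, 0, 13/4, 485/176)
Σ b_i: (-1/2)·1 + (-4/5)·1 + 4/7·1 + 2/3·1 = -13/210 ≠ 1 ⇒ order 0.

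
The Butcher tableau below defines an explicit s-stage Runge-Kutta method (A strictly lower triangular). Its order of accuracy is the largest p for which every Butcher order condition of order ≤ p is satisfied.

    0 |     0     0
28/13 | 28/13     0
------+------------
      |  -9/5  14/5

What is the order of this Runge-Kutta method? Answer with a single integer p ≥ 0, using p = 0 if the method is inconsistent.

b = (-9/5, 14/5)
c = (0, 28/13)
Σ b_i: (-9/5)·1 + 14/5·1 = 1 ✓
b·c: 14/5·28/13 = 392/65 ≠ 1/2 ⇒ order 1.

1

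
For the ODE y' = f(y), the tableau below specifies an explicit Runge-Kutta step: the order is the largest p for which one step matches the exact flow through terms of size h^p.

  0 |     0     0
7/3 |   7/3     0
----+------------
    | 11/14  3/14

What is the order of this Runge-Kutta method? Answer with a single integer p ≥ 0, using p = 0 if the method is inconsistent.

b = (11/14, 3/14)
c = (0, 7/3)
Σ b_i: 11/14·1 + 3/14·1 = 1 ✓
b·c: 3/14·7/3 = 1/2 ✓; 2 stages ⇒ order 2.

2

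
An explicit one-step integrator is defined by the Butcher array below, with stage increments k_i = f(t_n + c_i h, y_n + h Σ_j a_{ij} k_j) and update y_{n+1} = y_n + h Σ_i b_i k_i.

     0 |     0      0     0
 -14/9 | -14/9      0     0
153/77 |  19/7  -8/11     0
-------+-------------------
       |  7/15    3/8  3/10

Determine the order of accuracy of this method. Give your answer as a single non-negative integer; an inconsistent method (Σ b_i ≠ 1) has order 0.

0

b = (7/15, 3/8, 3/10)
c = (0, -14/9, 153/77)
Ac = (0, 0, 112/99)
Σ b_i: 7/15·1 + 3/8·1 + 3/10·1 = 137/120 ≠ 1 ⇒ order 0.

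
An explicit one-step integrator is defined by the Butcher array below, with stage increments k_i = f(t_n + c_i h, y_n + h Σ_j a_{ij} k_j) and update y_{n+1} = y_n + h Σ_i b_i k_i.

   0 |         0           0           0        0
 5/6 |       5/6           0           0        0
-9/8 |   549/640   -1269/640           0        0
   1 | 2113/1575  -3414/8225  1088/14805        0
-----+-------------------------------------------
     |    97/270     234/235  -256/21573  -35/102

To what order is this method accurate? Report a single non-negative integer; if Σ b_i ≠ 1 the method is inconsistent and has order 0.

4

b = (97/270, 234/235, -256/21573, -35/102)
c = (0, 5/6, -9/8, 1)
Ac = (0, 0, -423/256, -3/7)
Σ b_i: 97/270·1 + 234/235·1 + (-256/21573)·1 + (-35/102)·1 = 1 ✓
b·c: 234/235·5/6 + (-256/21573)·(-9/8) + (-35/102)·1 = 1/2 ✓
b·c²: 234/235·25/36 + (-256/21573)·81/64 + (-35/102)·1 = 1/3 ✓
b·Ac: (-256/21573)·(-423/256) + (-35/102)·(-3/7) = 1/6 ✓
b·c³: 234/235·125/216 + (-256/21573)·(-729/512) + (-35/102)·1 = 1/4 ✓
b·(c∘Ac): (-256/21573)·3807/2048 + (-35/102)·(-3/7) = 1/8 ✓
b·Ac²: (-256/21573)·(-705/512) + (-35/102)·(-41/210) = 1/12 ✓
b·A²c: (-35/102)·(-17/140) = 1/24 ✓; 4 stages ⇒ order 4.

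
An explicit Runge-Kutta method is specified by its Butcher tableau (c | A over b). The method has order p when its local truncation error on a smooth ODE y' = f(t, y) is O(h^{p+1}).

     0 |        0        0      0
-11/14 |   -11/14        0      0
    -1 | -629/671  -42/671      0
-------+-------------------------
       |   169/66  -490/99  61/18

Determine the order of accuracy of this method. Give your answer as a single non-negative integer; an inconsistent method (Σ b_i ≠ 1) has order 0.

3

b = (169/66, -490/99, 61/18)
c = (0, -11/14, -1)
Ac = (0, 0, 3/61)
Σ b_i: 169/66·1 + (-490/99)·1 + 61/18·1 = 1 ✓
b·c: (-490/99)·(-11/14) + 61/18·(-1) = 1/2 ✓
b·c²: (-490/99)·121/196 + 61/18·1 = 1/3 ✓
b·Ac: 61/18·3/61 = 1/6 ✓; 3 stages ⇒ order 3.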